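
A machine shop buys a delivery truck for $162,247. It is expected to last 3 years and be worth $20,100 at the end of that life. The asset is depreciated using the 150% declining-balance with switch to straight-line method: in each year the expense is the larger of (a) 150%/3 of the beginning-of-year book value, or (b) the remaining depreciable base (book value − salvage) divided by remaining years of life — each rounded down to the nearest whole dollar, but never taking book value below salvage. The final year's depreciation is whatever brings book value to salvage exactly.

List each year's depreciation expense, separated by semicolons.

Depreciable base = $162,247 − $20,100 = $142,147.
Year 1: DB = ⌊$162,247 × 150%/3⌋ = $81,123; SL = ⌊$142,147/3⌋ = $47,382 → take DB $81,123. Book value $81,124.
Year 2: DB = ⌊$81,124 × 150%/3⌋ = $40,562; SL = ⌊$61,024/2⌋ = $30,512 → take DB $40,562. Book value $40,562.
Year 3 (final): $40,562 − $20,100 = $20,462. Book value $20,100.

$81,123; $40,562; $20,462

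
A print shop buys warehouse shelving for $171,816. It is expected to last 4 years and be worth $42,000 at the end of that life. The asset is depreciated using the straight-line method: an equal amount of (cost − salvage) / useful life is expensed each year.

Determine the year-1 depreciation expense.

$32,454

Depreciable base = $171,816 − $42,000 = $129,816.
Annual expense = $129,816 / 4 = $32,454.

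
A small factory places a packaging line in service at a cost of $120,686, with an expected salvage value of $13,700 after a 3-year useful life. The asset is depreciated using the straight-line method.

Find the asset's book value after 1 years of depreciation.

$85,024

Depreciable base = $120,686 − $13,700 = $106,986.
Annual expense = $106,986 / 3 = $35,662.
End of year 1: book value $85,024.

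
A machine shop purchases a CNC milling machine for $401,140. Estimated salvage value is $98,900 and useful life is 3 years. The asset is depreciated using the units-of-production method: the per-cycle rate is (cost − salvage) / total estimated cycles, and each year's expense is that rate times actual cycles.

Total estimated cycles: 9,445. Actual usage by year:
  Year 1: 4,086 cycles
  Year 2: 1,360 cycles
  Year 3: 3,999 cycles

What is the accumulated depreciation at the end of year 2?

$174,272

Depreciable base = $401,140 − $98,900 = $302,240.
Rate = $302,240 / 9,445 cycles = $32 per cycle.
Year 1: 4,086 × $32 = $130,752. Book value $270,388.
Year 2: 1,360 × $32 = $43,520. Book value $226,868.
Accumulated through year 2 = $401,140 − $226,868 = $174,272.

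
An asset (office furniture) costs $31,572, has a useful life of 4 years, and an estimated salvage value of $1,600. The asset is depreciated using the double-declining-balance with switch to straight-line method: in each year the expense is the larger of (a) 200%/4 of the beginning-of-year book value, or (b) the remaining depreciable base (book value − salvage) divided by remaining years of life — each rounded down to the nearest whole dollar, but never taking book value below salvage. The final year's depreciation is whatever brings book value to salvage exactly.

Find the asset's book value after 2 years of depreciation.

Depreciable base = $31,572 − $1,600 = $29,972.
Year 1: DB = ⌊$31,572 × 200%/4⌋ = $15,786; SL = ⌊$29,972/4⌋ = $7,493 → take DB $15,786. Book value $15,786.
Year 2: DB = ⌊$15,786 × 200%/4⌋ = $7,893; SL = ⌊$14,186/3⌋ = $4,728 → take DB $7,893. Book value $7,893.

$7,893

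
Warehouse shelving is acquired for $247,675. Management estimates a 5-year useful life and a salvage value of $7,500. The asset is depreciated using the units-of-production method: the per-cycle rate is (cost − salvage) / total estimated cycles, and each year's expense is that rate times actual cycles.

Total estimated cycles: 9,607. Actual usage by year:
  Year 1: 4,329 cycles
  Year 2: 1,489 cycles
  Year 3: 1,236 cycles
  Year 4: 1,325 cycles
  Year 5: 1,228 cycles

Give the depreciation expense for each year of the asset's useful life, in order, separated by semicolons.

$108,225; $37,225; $30,900; $33,125; $30,700

Depreciable base = $247,675 − $7,500 = $240,175.
Rate = $240,175 / 9,607 cycles = $25 per cycle.
Year 1: 4,329 × $25 = $108,225. Book value $139,450.
Year 2: 1,489 × $25 = $37,225. Book value $102,225.
Year 3: 1,236 × $25 = $30,900. Book value $71,325.
Year 4: 1,325 × $25 = $33,125. Book value $38,200.
Year 5: 1,228 × $25 = $30,700. Book value $7,500.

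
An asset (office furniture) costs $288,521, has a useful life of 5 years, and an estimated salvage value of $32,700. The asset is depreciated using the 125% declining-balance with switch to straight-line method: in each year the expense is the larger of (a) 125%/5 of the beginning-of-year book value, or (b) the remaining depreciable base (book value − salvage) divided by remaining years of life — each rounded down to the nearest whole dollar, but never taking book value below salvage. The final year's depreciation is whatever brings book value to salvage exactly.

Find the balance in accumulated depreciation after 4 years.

Depreciable base = $288,521 − $32,700 = $255,821.
Year 1: DB = ⌊$288,521 × 125%/5⌋ = $72,130; SL = ⌊$255,821/5⌋ = $51,164 → take DB $72,130. Book value $216,391.
Year 2: DB = ⌊$216,391 × 125%/5⌋ = $54,097; SL = ⌊$183,691/4⌋ = $45,922 → take DB $54,097. Book value $162,294.
Year 3: DB = ⌊$162,294 × 125%/5⌋ = $40,573; SL = ⌊$129,594/3⌋ = $43,198 → take SL $43,198. Book value $119,096.
Year 4: DB = ⌊$119,096 × 125%/5⌋ = $29,774; SL = ⌊$86,396/2⌋ = $43,198 → take SL $43,198. Book value $75,898.
Accumulated through year 4 = $288,521 − $75,898 = $212,623.

$212,623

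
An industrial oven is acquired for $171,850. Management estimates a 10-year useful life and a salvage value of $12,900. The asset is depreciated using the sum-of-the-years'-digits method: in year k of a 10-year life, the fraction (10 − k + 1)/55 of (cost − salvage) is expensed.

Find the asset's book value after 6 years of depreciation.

Depreciable base = $171,850 − $12,900 = $158,950.
Sum of the years' digits = 10+9+8+7+6+5+4+3+2+1 = 55.
Year 1: $158,950 × 10/55 = $28,900. Book value $142,950.
Year 2: $158,950 × 9/55 = $26,010. Book value $116,940.
Year 3: $158,950 × 8/55 = $23,120. Book value $93,820.
Year 4: $158,950 × 7/55 = $20,230. Book value $73,590.
Year 5: $158,950 × 6/55 = $17,340. Book value $56,250.
Year 6: $158,950 × 5/55 = $14,450. Book value $41,800.

$41,800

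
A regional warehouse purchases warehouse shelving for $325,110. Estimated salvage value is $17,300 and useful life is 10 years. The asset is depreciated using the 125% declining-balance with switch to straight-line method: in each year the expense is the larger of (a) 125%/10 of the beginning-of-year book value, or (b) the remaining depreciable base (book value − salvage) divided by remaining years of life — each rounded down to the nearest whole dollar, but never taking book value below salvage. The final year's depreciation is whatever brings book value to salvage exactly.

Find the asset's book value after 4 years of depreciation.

$189,157

Depreciable base = $325,110 − $17,300 = $307,810.
Year 1: DB = ⌊$325,110 × 125%/10⌋ = $40,638; SL = ⌊$307,810/10⌋ = $30,781 → take DB $40,638. Book value $284,472.
Year 2: DB = ⌊$284,472 × 125%/10⌋ = $35,559; SL = ⌊$267,172/9⌋ = $29,685 → take DB $35,559. Book value $248,913.
Year 3: DB = ⌊$248,913 × 125%/10⌋ = $31,114; SL = ⌊$231,613/8⌋ = $28,951 → take DB $31,114. Book value $217,799.
Year 4: DB = ⌊$217,799 × 125%/10⌋ = $27,224; SL = ⌊$200,499/7⌋ = $28,642 → take SL $28,642. Book value $189,157.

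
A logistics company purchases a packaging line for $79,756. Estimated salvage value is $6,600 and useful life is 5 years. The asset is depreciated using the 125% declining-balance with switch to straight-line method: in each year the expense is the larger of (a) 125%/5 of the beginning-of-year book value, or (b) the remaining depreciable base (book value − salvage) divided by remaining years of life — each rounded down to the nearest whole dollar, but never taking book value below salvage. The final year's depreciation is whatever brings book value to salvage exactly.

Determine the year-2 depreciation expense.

Depreciable base = $79,756 − $6,600 = $73,156.
Year 1: DB = ⌊$79,756 × 125%/5⌋ = $19,939; SL = ⌊$73,156/5⌋ = $14,631 → take DB $19,939. Book value $59,817.
Year 2: DB = ⌊$59,817 × 125%/5⌋ = $14,954; SL = ⌊$53,217/4⌋ = $13,304 → take DB $14,954. Book value $44,863.

$14,954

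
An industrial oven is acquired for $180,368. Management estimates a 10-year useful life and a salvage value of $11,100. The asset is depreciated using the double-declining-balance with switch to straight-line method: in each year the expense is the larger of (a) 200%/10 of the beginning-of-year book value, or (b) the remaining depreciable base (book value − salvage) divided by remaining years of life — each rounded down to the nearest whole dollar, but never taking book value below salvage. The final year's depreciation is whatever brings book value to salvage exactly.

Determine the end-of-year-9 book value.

Depreciable base = $180,368 − $11,100 = $169,268.
Year 1: DB = ⌊$180,368 × 200%/10⌋ = $36,073; SL = ⌊$169,268/10⌋ = $16,926 → take DB $36,073. Book value $144,295.
Year 2: DB = ⌊$144,295 × 200%/10⌋ = $28,859; SL = ⌊$133,195/9⌋ = $14,799 → take DB $28,859. Book value $115,436.
Year 3: DB = ⌊$115,436 × 200%/10⌋ = $23,087; SL = ⌊$104,336/8⌋ = $13,042 → take DB $23,087. Book value $92,349.
Year 4: DB = ⌊$92,349 × 200%/10⌋ = $18,469; SL = ⌊$81,249/7⌋ = $11,607 → take DB $18,469. Book value $73,880.
Year 5: DB = ⌊$73,880 × 200%/10⌋ = $14,776; SL = ⌊$62,780/6⌋ = $10,463 → take DB $14,776. Book value $59,104.
Year 6: DB = ⌊$59,104 × 200%/10⌋ = $11,820; SL = ⌊$48,004/5⌋ = $9,600 → take DB $11,820. Book value $47,284.
Year 7: DB = ⌊$47,284 × 200%/10⌋ = $9,456; SL = ⌊$36,184/4⌋ = $9,046 → take DB $9,456. Book value $37,828.
Year 8: DB = ⌊$37,828 × 200%/10⌋ = $7,565; SL = ⌊$26,728/3⌋ = $8,909 → take SL $8,909. Book value $28,919.
Year 9: DB = ⌊$28,919 × 200%/10⌋ = $5,783; SL = ⌊$17,819/2⌋ = $8,909 → take SL $8,909. Book value $20,010.

$20,010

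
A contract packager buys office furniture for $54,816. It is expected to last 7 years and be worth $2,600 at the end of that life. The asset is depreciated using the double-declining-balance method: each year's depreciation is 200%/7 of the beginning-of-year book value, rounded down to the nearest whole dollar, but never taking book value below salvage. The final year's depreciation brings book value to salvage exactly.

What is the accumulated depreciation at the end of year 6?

$47,535

Depreciable base = $54,816 − $2,600 = $52,216.
Year 1: ⌊$54,816 × 200%/7⌋ = $15,661. Book value $39,155.
Year 2: ⌊$39,155 × 200%/7⌋ = $11,187. Book value $27,968.
Year 3: ⌊$27,968 × 200%/7⌋ = $7,990. Book value $19,978.
Year 4: ⌊$19,978 × 200%/7⌋ = $5,708. Book value $14,270.
Year 5: ⌊$14,270 × 200%/7⌋ = $4,077. Book value $10,193.
Year 6: ⌊$10,193 × 200%/7⌋ = $2,912. Book value $7,281.
Accumulated through year 6 = $54,816 − $7,281 = $47,535.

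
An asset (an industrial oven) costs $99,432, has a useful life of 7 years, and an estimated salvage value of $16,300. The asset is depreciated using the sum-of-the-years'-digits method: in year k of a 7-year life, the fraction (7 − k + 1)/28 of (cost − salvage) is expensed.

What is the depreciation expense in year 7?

$2,969

Depreciable base = $99,432 − $16,300 = $83,132.
Sum of the years' digits = 7+6+5+4+3+2+1 = 28.
Year 1: $83,132 × 7/28 = $20,783. Book value $78,649.
Year 2: $83,132 × 6/28 = $17,814. Book value $60,835.
Year 3: $83,132 × 5/28 = $14,845. Book value $45,990.
Year 4: $83,132 × 4/28 = $11,876. Book value $34,114.
Year 5: $83,132 × 3/28 = $8,907. Book value $25,207.
Year 6: $83,132 × 2/28 = $5,938. Book value $19,269.
Year 7: $83,132 × 1/28 = $2,969. Book value $16,300.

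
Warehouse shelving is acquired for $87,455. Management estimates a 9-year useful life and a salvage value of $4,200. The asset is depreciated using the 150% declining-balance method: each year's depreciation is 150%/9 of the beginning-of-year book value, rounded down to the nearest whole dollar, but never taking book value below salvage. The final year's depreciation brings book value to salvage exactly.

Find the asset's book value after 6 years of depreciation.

Depreciable base = $87,455 − $4,200 = $83,255.
Year 1: ⌊$87,455 × 150%/9⌋ = $14,575. Book value $72,880.
Year 2: ⌊$72,880 × 150%/9⌋ = $12,146. Book value $60,734.
Year 3: ⌊$60,734 × 150%/9⌋ = $10,122. Book value $50,612.
Year 4: ⌊$50,612 × 150%/9⌋ = $8,435. Book value $42,177.
Year 5: ⌊$42,177 × 150%/9⌋ = $7,029. Book value $35,148.
Year 6: ⌊$35,148 × 150%/9⌋ = $5,858. Book value $29,290.

$29,290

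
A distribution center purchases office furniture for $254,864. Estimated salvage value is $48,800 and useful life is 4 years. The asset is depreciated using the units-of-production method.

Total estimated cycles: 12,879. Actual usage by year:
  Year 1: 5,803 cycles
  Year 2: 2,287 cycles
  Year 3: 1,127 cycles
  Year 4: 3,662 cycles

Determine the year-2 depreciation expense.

$36,592

Depreciable base = $254,864 − $48,800 = $206,064.
Rate = $206,064 / 12,879 cycles = $16 per cycle.
Year 1: 5,803 × $16 = $92,848. Book value $162,016.
Year 2: 2,287 × $16 = $36,592. Book value $125,424.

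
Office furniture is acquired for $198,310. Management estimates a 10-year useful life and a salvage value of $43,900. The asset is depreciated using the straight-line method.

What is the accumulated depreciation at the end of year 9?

Depreciable base = $198,310 − $43,900 = $154,410.
Annual expense = $154,410 / 10 = $15,441.
End of year 1: book value $182,869.
End of year 2: book value $167,428.
End of year 3: book value $151,987.
End of year 4: book value $136,546.
End of year 5: book value $121,105.
End of year 6: book value $105,664.
End of year 7: book value $90,223.
End of year 8: book value $74,782.
End of year 9: book value $59,341.
Accumulated through year 9 = $198,310 − $59,341 = $138,969.

$138,969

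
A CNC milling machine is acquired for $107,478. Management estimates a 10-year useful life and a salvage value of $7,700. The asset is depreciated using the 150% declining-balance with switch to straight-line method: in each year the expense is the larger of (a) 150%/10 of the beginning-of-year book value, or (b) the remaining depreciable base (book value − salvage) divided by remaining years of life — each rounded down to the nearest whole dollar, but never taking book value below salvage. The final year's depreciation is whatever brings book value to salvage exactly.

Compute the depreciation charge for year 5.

Depreciable base = $107,478 − $7,700 = $99,778.
Year 1: DB = ⌊$107,478 × 150%/10⌋ = $16,121; SL = ⌊$99,778/10⌋ = $9,977 → take DB $16,121. Book value $91,357.
Year 2: DB = ⌊$91,357 × 150%/10⌋ = $13,703; SL = ⌊$83,657/9⌋ = $9,295 → take DB $13,703. Book value $77,654.
Year 3: DB = ⌊$77,654 × 150%/10⌋ = $11,648; SL = ⌊$69,954/8⌋ = $8,744 → take DB $11,648. Book value $66,006.
Year 4: DB = ⌊$66,006 × 150%/10⌋ = $9,900; SL = ⌊$58,306/7⌋ = $8,329 → take DB $9,900. Book value $56,106.
Year 5: DB = ⌊$56,106 × 150%/10⌋ = $8,415; SL = ⌊$48,406/6⌋ = $8,067 → take DB $8,415. Book value $47,691.

$8,415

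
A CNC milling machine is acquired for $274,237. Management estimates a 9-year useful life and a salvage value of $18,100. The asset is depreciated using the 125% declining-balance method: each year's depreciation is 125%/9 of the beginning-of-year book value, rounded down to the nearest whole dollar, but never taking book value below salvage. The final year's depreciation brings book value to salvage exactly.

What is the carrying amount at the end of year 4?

Depreciable base = $274,237 − $18,100 = $256,137.
Year 1: ⌊$274,237 × 125%/9⌋ = $38,088. Book value $236,149.
Year 2: ⌊$236,149 × 125%/9⌋ = $32,798. Book value $203,351.
Year 3: ⌊$203,351 × 125%/9⌋ = $28,243. Book value $175,108.
Year 4: ⌊$175,108 × 125%/9⌋ = $24,320. Book value $150,788.

$150,788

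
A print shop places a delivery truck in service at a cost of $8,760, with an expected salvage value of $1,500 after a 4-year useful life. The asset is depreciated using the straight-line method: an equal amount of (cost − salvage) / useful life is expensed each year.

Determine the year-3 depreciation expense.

Depreciable base = $8,760 − $1,500 = $7,260.
Annual expense = $7,260 / 4 = $1,815.

$1,815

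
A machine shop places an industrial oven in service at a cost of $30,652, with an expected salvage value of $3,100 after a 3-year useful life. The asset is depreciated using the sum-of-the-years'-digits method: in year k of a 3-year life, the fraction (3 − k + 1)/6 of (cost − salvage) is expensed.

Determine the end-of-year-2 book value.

Depreciable base = $30,652 − $3,100 = $27,552.
Sum of the years' digits = 3+2+1 = 6.
Year 1: $27,552 × 3/6 = $13,776. Book value $16,876.
Year 2: $27,552 × 2/6 = $9,184. Book value $7,692.

$7,692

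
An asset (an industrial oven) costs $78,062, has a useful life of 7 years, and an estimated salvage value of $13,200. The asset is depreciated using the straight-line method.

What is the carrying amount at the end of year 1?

Depreciable base = $78,062 − $13,200 = $64,862.
Annual expense = $64,862 / 7 = $9,266.
End of year 1: book value $68,796.

$68,796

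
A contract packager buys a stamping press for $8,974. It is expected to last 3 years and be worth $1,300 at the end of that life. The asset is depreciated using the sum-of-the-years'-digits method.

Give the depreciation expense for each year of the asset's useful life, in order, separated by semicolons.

$3,837; $2,558; $1,279

Depreciable base = $8,974 − $1,300 = $7,674.
Sum of the years' digits = 3+2+1 = 6.
Year 1: $7,674 × 3/6 = $3,837. Book value $5,137.
Year 2: $7,674 × 2/6 = $2,558. Book value $2,579.
Year 3: $7,674 × 1/6 = $1,279. Book value $1,300.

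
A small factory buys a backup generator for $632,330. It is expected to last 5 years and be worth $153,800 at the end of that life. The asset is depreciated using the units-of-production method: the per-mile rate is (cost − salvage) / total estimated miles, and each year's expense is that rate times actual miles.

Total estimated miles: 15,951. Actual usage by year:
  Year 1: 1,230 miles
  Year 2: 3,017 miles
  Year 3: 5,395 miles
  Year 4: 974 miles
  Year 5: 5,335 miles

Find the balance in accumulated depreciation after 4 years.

$318,480

Depreciable base = $632,330 − $153,800 = $478,530.
Rate = $478,530 / 15,951 miles = $30 per mile.
Year 1: 1,230 × $30 = $36,900. Book value $595,430.
Year 2: 3,017 × $30 = $90,510. Book value $504,920.
Year 3: 5,395 × $30 = $161,850. Book value $343,070.
Year 4: 974 × $30 = $29,220. Book value $313,850.
Accumulated through year 4 = $632,330 − $313,850 = $318,480.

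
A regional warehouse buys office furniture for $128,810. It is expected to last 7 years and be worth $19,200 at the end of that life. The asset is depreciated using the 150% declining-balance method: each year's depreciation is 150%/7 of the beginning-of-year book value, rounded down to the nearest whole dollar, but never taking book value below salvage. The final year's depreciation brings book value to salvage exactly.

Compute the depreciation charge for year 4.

$13,388

Depreciable base = $128,810 − $19,200 = $109,610.
Year 1: ⌊$128,810 × 150%/7⌋ = $27,602. Book value $101,208.
Year 2: ⌊$101,208 × 150%/7⌋ = $21,687. Book value $79,521.
Year 3: ⌊$79,521 × 150%/7⌋ = $17,040. Book value $62,481.
Year 4: ⌊$62,481 × 150%/7⌋ = $13,388. Book value $49,093.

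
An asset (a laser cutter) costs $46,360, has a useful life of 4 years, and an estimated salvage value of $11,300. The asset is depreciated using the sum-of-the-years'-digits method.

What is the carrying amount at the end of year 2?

$21,818

Depreciable base = $46,360 − $11,300 = $35,060.
Sum of the years' digits = 4+3+2+1 = 10.
Year 1: $35,060 × 4/10 = $14,024. Book value $32,336.
Year 2: $35,060 × 3/10 = $10,518. Book value $21,818.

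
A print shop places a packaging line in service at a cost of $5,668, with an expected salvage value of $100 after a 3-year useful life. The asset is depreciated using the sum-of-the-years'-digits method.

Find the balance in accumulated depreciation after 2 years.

$4,640

Depreciable base = $5,668 − $100 = $5,568.
Sum of the years' digits = 3+2+1 = 6.
Year 1: $5,568 × 3/6 = $2,784. Book value $2,884.
Year 2: $5,568 × 2/6 = $1,856. Book value $1,028.
Accumulated through year 2 = $5,668 − $1,028 = $4,640.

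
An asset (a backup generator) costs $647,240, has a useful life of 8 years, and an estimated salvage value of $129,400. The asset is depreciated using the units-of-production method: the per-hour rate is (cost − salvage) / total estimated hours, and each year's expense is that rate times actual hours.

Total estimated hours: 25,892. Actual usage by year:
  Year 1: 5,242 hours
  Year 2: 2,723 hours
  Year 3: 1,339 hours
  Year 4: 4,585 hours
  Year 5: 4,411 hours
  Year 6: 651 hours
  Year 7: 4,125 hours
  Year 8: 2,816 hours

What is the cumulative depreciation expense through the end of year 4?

$277,780

Depreciable base = $647,240 − $129,400 = $517,840.
Rate = $517,840 / 25,892 hours = $20 per hour.
Year 1: 5,242 × $20 = $104,840. Book value $542,400.
Year 2: 2,723 × $20 = $54,460. Book value $487,940.
Year 3: 1,339 × $20 = $26,780. Book value $461,160.
Year 4: 4,585 × $20 = $91,700. Book value $369,460.
Accumulated through year 4 = $647,240 − $369,460 = $277,780.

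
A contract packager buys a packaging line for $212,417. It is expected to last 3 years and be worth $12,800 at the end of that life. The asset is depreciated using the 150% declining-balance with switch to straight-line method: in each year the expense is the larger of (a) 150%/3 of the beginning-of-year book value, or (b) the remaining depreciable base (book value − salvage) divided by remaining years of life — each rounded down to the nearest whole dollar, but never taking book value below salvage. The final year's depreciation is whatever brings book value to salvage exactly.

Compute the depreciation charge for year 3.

$40,305

Depreciable base = $212,417 − $12,800 = $199,617.
Year 1: DB = ⌊$212,417 × 150%/3⌋ = $106,208; SL = ⌊$199,617/3⌋ = $66,539 → take DB $106,208. Book value $106,209.
Year 2: DB = ⌊$106,209 × 150%/3⌋ = $53,104; SL = ⌊$93,409/2⌋ = $46,704 → take DB $53,104. Book value $53,105.
Year 3 (final): $53,105 − $12,800 = $40,305. Book value $12,800.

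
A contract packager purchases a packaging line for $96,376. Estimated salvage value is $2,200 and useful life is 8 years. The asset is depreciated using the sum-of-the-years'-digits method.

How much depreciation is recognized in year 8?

Depreciable base = $96,376 − $2,200 = $94,176.
Sum of the years' digits = 8+7+6+5+4+3+2+1 = 36.
Year 1: $94,176 × 8/36 = $20,928. Book value $75,448.
Year 2: $94,176 × 7/36 = $18,312. Book value $57,136.
Year 3: $94,176 × 6/36 = $15,696. Book value $41,440.
Year 4: $94,176 × 5/36 = $13,080. Book value $28,360.
Year 5: $94,176 × 4/36 = $10,464. Book value $17,896.
Year 6: $94,176 × 3/36 = $7,848. Book value $10,048.
Year 7: $94,176 × 2/36 = $5,232. Book value $4,816.
Year 8: $94,176 × 1/36 = $2,616. Book value $2,200.

$2,616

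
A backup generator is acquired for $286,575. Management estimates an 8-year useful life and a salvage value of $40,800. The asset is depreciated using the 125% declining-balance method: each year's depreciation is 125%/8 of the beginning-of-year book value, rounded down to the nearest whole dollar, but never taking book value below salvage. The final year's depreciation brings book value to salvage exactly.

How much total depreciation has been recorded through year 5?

$164,025

Depreciable base = $286,575 − $40,800 = $245,775.
Year 1: ⌊$286,575 × 125%/8⌋ = $44,777. Book value $241,798.
Year 2: ⌊$241,798 × 125%/8⌋ = $37,780. Book value $204,018.
Year 3: ⌊$204,018 × 125%/8⌋ = $31,877. Book value $172,141.
Year 4: ⌊$172,141 × 125%/8⌋ = $26,897. Book value $145,244.
Year 5: ⌊$145,244 × 125%/8⌋ = $22,694. Book value $122,550.
Accumulated through year 5 = $286,575 − $122,550 = $164,025.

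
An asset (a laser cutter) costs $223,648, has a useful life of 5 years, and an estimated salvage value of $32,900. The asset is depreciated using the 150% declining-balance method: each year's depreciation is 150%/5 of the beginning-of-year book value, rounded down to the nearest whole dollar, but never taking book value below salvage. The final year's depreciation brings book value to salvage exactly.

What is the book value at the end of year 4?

Depreciable base = $223,648 − $32,900 = $190,748.
Year 1: ⌊$223,648 × 150%/5⌋ = $67,094. Book value $156,554.
Year 2: ⌊$156,554 × 150%/5⌋ = $46,966. Book value $109,588.
Year 3: ⌊$109,588 × 150%/5⌋ = $32,876. Book value $76,712.
Year 4: ⌊$76,712 × 150%/5⌋ = $23,013. Book value $53,699.

$53,699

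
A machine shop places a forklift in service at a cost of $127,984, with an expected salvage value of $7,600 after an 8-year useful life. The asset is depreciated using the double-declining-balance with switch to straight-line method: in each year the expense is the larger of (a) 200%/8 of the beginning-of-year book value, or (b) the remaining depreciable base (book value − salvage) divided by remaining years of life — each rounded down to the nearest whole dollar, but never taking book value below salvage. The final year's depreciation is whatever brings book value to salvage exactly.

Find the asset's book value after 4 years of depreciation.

Depreciable base = $127,984 − $7,600 = $120,384.
Year 1: DB = ⌊$127,984 × 200%/8⌋ = $31,996; SL = ⌊$120,384/8⌋ = $15,048 → take DB $31,996. Book value $95,988.
Year 2: DB = ⌊$95,988 × 200%/8⌋ = $23,997; SL = ⌊$88,388/7⌋ = $12,626 → take DB $23,997. Book value $71,991.
Year 3: DB = ⌊$71,991 × 200%/8⌋ = $17,997; SL = ⌊$64,391/6⌋ = $10,731 → take DB $17,997. Book value $53,994.
Year 4: DB = ⌊$53,994 × 200%/8⌋ = $13,498; SL = ⌊$46,394/5⌋ = $9,278 → take DB $13,498. Book value $40,496.

$40,496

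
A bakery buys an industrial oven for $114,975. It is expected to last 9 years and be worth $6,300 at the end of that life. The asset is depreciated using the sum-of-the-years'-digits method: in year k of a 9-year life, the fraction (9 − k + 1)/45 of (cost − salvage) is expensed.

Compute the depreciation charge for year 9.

$2,415

Depreciable base = $114,975 − $6,300 = $108,675.
Sum of the years' digits = 9+8+7+6+5+4+3+2+1 = 45.
Year 1: $108,675 × 9/45 = $21,735. Book value $93,240.
Year 2: $108,675 × 8/45 = $19,320. Book value $73,920.
Year 3: $108,675 × 7/45 = $16,905. Book value $57,015.
Year 4: $108,675 × 6/45 = $14,490. Book value $42,525.
Year 5: $108,675 × 5/45 = $12,075. Book value $30,450.
Year 6: $108,675 × 4/45 = $9,660. Book value $20,790.
Year 7: $108,675 × 3/45 = $7,245. Book value $13,545.
Year 8: $108,675 × 2/45 = $4,830. Book value $8,715.
Year 9: $108,675 × 1/45 = $2,415. Book value $6,300.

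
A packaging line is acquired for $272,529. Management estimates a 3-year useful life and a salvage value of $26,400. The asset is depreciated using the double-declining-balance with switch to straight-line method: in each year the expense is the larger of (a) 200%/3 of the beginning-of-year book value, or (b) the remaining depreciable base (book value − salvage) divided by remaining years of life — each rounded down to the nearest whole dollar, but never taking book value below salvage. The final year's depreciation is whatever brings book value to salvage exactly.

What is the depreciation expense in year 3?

$3,881

Depreciable base = $272,529 − $26,400 = $246,129.
Year 1: DB = ⌊$272,529 × 200%/3⌋ = $181,686; SL = ⌊$246,129/3⌋ = $82,043 → take DB $181,686. Book value $90,843.
Year 2: DB = ⌊$90,843 × 200%/3⌋ = $60,562; SL = ⌊$64,443/2⌋ = $32,221 → take DB $60,562. Book value $30,281.
Year 3 (final): $30,281 − $26,400 = $3,881. Book value $26,400.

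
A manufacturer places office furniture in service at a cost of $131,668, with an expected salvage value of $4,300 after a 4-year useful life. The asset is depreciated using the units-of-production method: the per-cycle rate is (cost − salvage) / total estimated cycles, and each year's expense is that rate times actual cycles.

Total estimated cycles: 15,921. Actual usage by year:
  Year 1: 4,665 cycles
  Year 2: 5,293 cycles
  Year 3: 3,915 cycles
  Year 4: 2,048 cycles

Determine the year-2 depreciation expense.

Depreciable base = $131,668 − $4,300 = $127,368.
Rate = $127,368 / 15,921 cycles = $8 per cycle.
Year 1: 4,665 × $8 = $37,320. Book value $94,348.
Year 2: 5,293 × $8 = $42,344. Book value $52,004.

$42,344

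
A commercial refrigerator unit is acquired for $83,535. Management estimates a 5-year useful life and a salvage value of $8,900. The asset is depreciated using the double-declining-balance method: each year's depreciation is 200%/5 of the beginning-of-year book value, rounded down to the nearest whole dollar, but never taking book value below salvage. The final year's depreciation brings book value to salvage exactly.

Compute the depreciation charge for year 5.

Depreciable base = $83,535 − $8,900 = $74,635.
Year 1: ⌊$83,535 × 200%/5⌋ = $33,414. Book value $50,121.
Year 2: ⌊$50,121 × 200%/5⌋ = $20,048. Book value $30,073.
Year 3: ⌊$30,073 × 200%/5⌋ = $12,029. Book value $18,044.
Year 4: ⌊$18,044 × 200%/5⌋ = $7,217. Book value $10,827.
Year 5 (final): $10,827 − $8,900 = $1,927. Book value $8,900.

$1,927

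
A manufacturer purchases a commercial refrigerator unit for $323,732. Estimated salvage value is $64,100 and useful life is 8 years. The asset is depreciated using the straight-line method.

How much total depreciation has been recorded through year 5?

Depreciable base = $323,732 − $64,100 = $259,632.
Annual expense = $259,632 / 8 = $32,454.
End of year 1: book value $291,278.
End of year 2: book value $258,824.
End of year 3: book value $226,370.
End of year 4: book value $193,916.
End of year 5: book value $161,462.
Accumulated through year 5 = $323,732 − $161,462 = $162,270.

$162,270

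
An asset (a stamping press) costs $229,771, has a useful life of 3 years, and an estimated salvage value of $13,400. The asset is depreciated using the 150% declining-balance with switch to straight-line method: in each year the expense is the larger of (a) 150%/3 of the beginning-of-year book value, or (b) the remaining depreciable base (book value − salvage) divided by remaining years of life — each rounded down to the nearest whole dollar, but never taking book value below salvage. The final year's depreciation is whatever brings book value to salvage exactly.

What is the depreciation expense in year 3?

Depreciable base = $229,771 − $13,400 = $216,371.
Year 1: DB = ⌊$229,771 × 150%/3⌋ = $114,885; SL = ⌊$216,371/3⌋ = $72,123 → take DB $114,885. Book value $114,886.
Year 2: DB = ⌊$114,886 × 150%/3⌋ = $57,443; SL = ⌊$101,486/2⌋ = $50,743 → take DB $57,443. Book value $57,443.
Year 3 (final): $57,443 − $13,400 = $44,043. Book value $13,400.

$44,043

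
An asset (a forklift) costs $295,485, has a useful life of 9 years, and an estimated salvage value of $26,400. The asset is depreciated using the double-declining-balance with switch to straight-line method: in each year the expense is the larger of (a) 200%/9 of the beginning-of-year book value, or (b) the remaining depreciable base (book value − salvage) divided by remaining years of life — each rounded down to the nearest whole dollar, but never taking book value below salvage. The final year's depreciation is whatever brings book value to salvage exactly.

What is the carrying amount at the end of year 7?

Depreciable base = $295,485 − $26,400 = $269,085.
Year 1: DB = ⌊$295,485 × 200%/9⌋ = $65,663; SL = ⌊$269,085/9⌋ = $29,898 → take DB $65,663. Book value $229,822.
Year 2: DB = ⌊$229,822 × 200%/9⌋ = $51,071; SL = ⌊$203,422/8⌋ = $25,427 → take DB $51,071. Book value $178,751.
Year 3: DB = ⌊$178,751 × 200%/9⌋ = $39,722; SL = ⌊$152,351/7⌋ = $21,764 → take DB $39,722. Book value $139,029.
Year 4: DB = ⌊$139,029 × 200%/9⌋ = $30,895; SL = ⌊$112,629/6⌋ = $18,771 → take DB $30,895. Book value $108,134.
Year 5: DB = ⌊$108,134 × 200%/9⌋ = $24,029; SL = ⌊$81,734/5⌋ = $16,346 → take DB $24,029. Book value $84,105.
Year 6: DB = ⌊$84,105 × 200%/9⌋ = $18,690; SL = ⌊$57,705/4⌋ = $14,426 → take DB $18,690. Book value $65,415.
Year 7: DB = ⌊$65,415 × 200%/9⌋ = $14,536; SL = ⌊$39,015/3⌋ = $13,005 → take DB $14,536. Book value $50,879.

$50,879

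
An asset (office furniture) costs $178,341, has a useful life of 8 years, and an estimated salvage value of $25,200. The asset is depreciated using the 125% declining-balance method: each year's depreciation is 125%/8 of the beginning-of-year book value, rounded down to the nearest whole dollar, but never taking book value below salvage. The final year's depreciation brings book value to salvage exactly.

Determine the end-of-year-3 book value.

Depreciable base = $178,341 − $25,200 = $153,141.
Year 1: ⌊$178,341 × 125%/8⌋ = $27,865. Book value $150,476.
Year 2: ⌊$150,476 × 125%/8⌋ = $23,511. Book value $126,965.
Year 3: ⌊$126,965 × 125%/8⌋ = $19,838. Book value $107,127.

$107,127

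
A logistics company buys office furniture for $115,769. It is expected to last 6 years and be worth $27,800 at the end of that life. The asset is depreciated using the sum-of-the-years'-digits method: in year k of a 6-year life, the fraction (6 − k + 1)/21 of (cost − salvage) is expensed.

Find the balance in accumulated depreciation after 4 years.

Depreciable base = $115,769 − $27,800 = $87,969.
Sum of the years' digits = 6+5+4+3+2+1 = 21.
Year 1: $87,969 × 6/21 = $25,134. Book value $90,635.
Year 2: $87,969 × 5/21 = $20,945. Book value $69,690.
Year 3: $87,969 × 4/21 = $16,756. Book value $52,934.
Year 4: $87,969 × 3/21 = $12,567. Book value $40,367.
Accumulated through year 4 = $115,769 − $40,367 = $75,402.

$75,402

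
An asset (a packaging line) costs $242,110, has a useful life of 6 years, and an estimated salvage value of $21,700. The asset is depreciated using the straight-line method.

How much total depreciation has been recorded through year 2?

Depreciable base = $242,110 − $21,700 = $220,410.
Annual expense = $220,410 / 6 = $36,735.
End of year 1: book value $205,375.
End of year 2: book value $168,640.
Accumulated through year 2 = $242,110 − $168,640 = $73,470.

$73,470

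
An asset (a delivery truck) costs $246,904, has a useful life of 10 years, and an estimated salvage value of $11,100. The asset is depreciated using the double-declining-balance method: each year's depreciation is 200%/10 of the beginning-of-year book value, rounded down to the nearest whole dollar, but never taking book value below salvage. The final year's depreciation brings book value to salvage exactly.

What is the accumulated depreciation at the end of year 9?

$213,764

Depreciable base = $246,904 − $11,100 = $235,804.
Year 1: ⌊$246,904 × 200%/10⌋ = $49,380. Book value $197,524.
Year 2: ⌊$197,524 × 200%/10⌋ = $39,504. Book value $158,020.
Year 3: ⌊$158,020 × 200%/10⌋ = $31,604. Book value $126,416.
Year 4: ⌊$126,416 × 200%/10⌋ = $25,283. Book value $101,133.
Year 5: ⌊$101,133 × 200%/10⌋ = $20,226. Book value $80,907.
Year 6: ⌊$80,907 × 200%/10⌋ = $16,181. Book value $64,726.
Year 7: ⌊$64,726 × 200%/10⌋ = $12,945. Book value $51,781.
Year 8: ⌊$51,781 × 200%/10⌋ = $10,356. Book value $41,425.
Year 9: ⌊$41,425 × 200%/10⌋ = $8,285. Book value $33,140.
Accumulated through year 9 = $246,904 − $33,140 = $213,764.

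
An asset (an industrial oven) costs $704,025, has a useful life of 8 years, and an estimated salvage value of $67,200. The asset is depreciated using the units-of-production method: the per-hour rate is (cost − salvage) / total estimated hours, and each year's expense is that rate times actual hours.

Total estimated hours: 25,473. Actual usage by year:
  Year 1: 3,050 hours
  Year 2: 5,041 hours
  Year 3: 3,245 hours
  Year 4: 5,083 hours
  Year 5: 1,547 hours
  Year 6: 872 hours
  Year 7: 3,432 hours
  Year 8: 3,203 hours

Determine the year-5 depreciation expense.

$38,675

Depreciable base = $704,025 − $67,200 = $636,825.
Rate = $636,825 / 25,473 hours = $25 per hour.
Year 1: 3,050 × $25 = $76,250. Book value $627,775.
Year 2: 5,041 × $25 = $126,025. Book value $501,750.
Year 3: 3,245 × $25 = $81,125. Book value $420,625.
Year 4: 5,083 × $25 = $127,075. Book value $293,550.
Year 5: 1,547 × $25 = $38,675. Book value $254,875.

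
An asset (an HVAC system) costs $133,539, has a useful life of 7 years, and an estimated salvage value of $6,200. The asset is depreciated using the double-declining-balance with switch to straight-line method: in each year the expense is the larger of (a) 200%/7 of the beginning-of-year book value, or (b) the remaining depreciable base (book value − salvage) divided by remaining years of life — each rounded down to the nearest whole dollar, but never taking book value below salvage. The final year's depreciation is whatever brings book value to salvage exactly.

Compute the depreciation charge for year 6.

$9,315

Depreciable base = $133,539 − $6,200 = $127,339.
Year 1: DB = ⌊$133,539 × 200%/7⌋ = $38,154; SL = ⌊$127,339/7⌋ = $18,191 → take DB $38,154. Book value $95,385.
Year 2: DB = ⌊$95,385 × 200%/7⌋ = $27,252; SL = ⌊$89,185/6⌋ = $14,864 → take DB $27,252. Book value $68,133.
Year 3: DB = ⌊$68,133 × 200%/7⌋ = $19,466; SL = ⌊$61,933/5⌋ = $12,386 → take DB $19,466. Book value $48,667.
Year 4: DB = ⌊$48,667 × 200%/7⌋ = $13,904; SL = ⌊$42,467/4⌋ = $10,616 → take DB $13,904. Book value $34,763.
Year 5: DB = ⌊$34,763 × 200%/7⌋ = $9,932; SL = ⌊$28,563/3⌋ = $9,521 → take DB $9,932. Book value $24,831.
Year 6: DB = ⌊$24,831 × 200%/7⌋ = $7,094; SL = ⌊$18,631/2⌋ = $9,315 → take SL $9,315. Book value $15,516.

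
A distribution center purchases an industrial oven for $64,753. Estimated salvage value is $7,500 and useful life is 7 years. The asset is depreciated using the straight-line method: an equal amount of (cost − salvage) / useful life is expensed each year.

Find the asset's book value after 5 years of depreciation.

$23,858

Depreciable base = $64,753 − $7,500 = $57,253.
Annual expense = $57,253 / 7 = $8,179.
End of year 1: book value $56,574.
End of year 2: book value $48,395.
End of year 3: book value $40,216.
End of year 4: book value $32,037.
End of year 5: book value $23,858.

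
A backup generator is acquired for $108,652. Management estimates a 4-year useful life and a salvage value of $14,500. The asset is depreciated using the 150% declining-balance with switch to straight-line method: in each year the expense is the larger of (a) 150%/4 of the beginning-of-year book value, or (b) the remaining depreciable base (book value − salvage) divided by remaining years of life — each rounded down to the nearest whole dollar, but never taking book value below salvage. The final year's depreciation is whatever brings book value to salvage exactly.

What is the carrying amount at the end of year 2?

$42,443

Depreciable base = $108,652 − $14,500 = $94,152.
Year 1: DB = ⌊$108,652 × 150%/4⌋ = $40,744; SL = ⌊$94,152/4⌋ = $23,538 → take DB $40,744. Book value $67,908.
Year 2: DB = ⌊$67,908 × 150%/4⌋ = $25,465; SL = ⌊$53,408/3⌋ = $17,802 → take DB $25,465. Book value $42,443.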